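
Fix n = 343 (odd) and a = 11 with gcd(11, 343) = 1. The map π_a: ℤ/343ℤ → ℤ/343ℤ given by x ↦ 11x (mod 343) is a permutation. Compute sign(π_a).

+1

Orbit of 317 under x↦11x: [317, 57, 284, 37, 64, 18, 198]… (length divides ord_343(11)).
Cycle lengths of π_11 on ℤ/343ℤ: [147, 147, 21, 21, 3, 3, 1]; 7 cycles in total.
sign(π) = (−1)^{n − #cycles} = (−1)^{343−7} = (−1)^336 = +1.
Via Zolotarev, sign(π_{11}) = (11|343) = +1.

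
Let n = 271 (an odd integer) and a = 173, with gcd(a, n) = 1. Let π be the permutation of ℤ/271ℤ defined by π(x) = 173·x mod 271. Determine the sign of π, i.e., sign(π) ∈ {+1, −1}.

-1

Trace 207: π^k(207) = [207, 39, 243, 34, 191, 252, 236] for k=0..6.
4 cycles of lengths [90, 90, 90, 1].
Σ(ℓ_i−1) = 271−4 = 267; sign = (−1)^267 = -1.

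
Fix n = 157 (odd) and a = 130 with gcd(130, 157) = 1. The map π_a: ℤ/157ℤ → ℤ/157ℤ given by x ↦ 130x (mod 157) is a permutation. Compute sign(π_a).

Trace 67: π^k(67) = [67, 75, 16, 39, 46, 14, 93] for k=0..6.
13 cycles of lengths [13, 13, 13, 13, 13, 13, 13, 13, 13, 13, 13, 13, 1].
With 13 cycles on 157 points, sign = (−1)^{157−13} = +1.

+1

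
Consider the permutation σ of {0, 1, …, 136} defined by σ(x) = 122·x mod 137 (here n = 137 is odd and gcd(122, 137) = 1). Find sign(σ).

Trace 122: π^k(122) = [122, 88, 50, 72, 16, 34, 38] for k=0..6.
π_122 has 9 disjoint cycles with lengths [17, 17, 17, 17, 17, 17, 17, 17, 1] on {0,…,136}.
sign(π) = (−1)^{n − #cycles} = (−1)^{137−9} = (−1)^128 = +1.
Via Zolotarev, sign(π_{122}) = (122|137) = +1.

+1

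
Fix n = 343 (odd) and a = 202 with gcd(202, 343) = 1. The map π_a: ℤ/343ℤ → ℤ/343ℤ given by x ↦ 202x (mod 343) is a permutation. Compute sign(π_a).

-1

Orbit of 20 under x↦202x: [20, 267, 83, 302, 293, 190, 307]… (length divides ord_343(202)).
Cycle lengths of π_202 on ℤ/343ℤ: [98, 98, 98, 14, 14, 14, 2, 2, 2, 1]; 10 cycles in total.
sign(π) = (−1)^{n − #cycles} = (−1)^{343−10} = (−1)^333 = -1.
Via Zolotarev, sign(π_{202}) = (202|343) = -1.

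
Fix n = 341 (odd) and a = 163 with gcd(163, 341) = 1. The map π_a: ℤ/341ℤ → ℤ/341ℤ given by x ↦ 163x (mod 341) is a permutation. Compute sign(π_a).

Start at x=163: 163 → 312 → 47 → 159 → 1 → 163 (one orbit).
π_163 has 69 disjoint cycles with lengths [5, 5, 5, 5, 5, 5, 5, 5, 5, 5, 5, 5, 5, 5, 5, 5, 5, 5, 5, 5, 5, 5, 5, 5, 5, 5, 5, 5, 5, 5, 5, 5, 5, 5, 5, 5, 5, 5, 5, 5, 5, 5, 5, 5, 5, 5, 5, 5, 5, 5, 5, 5, 5, 5, 5, 5, 5, 5, 5, 5, 5, 5, 5, 5, 5, 5, 5, 5, 1] on {0,…,340}.
n − c = 341 − 69 = 272; sign = (−1)^272 = +1.
(163|341)_J = +1 (Zolotarev's lemma cross-check).

+1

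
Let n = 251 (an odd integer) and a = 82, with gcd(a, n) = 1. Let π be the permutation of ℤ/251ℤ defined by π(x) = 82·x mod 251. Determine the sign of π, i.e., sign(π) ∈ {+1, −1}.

Orbit of 196 under x↦82x: [196, 8, 154, 78, 121, 133, 113]… (length divides ord_251(82)).
π_82 has 2 disjoint cycles with lengths [250, 1] on {0,…,250}.
n − c = 251 − 2 = 249; sign = (−1)^249 = -1.

-1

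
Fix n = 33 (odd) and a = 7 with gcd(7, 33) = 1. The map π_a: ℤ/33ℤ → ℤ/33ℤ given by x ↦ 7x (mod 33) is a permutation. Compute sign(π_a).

-1

Orbit of 31 under x↦7x: [31, 19, 1, 7, 16, 13, 25]… (length divides ord_33(7)).
Cycle type of π: 10×3 + 1×3; total 6 cycles.
sign(π) = (−1)^{n − #cycles} = (−1)^{33−6} = (−1)^27 = -1.
(7|33)_J = -1 (Zolotarev's lemma cross-check).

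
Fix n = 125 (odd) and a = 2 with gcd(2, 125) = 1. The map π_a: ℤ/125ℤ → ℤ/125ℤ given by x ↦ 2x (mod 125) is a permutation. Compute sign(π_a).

-1

Orbit of 93 under x↦2x: [93, 61, 122, 119, 113, 101, 77]… (length divides ord_125(2)).
π_2 has 4 disjoint cycles with lengths [100, 20, 4, 1] on {0,…,124}.
125 − 4 = 121 transpositions; sign(π) = (−1)^121 = -1.
Via Zolotarev, sign(π_{2}) = (2|125) = -1.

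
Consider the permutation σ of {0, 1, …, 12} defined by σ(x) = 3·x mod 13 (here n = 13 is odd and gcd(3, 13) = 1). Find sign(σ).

+1

Start at x=9: 9 → 1 → 3 → 9 (one orbit).
π_3 has 5 disjoint cycles with lengths [3, 3, 3, 3, 1] on {0,…,12}.
sign(π) = (−1)^{n − #cycles} = (−1)^{13−5} = (−1)^8 = +1.
The Jacobi symbol (3|13) = +1 (Zolotarev) agrees.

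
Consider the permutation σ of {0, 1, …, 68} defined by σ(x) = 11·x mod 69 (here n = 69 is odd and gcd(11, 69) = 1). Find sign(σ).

+1

Trace 5: π^k(5) = [5, 55, 53, 31, 65, 25, 68] for k=0..6.
π_11 has 5 disjoint cycles with lengths [22, 22, 22, 2, 1] on {0,…,68}.
With 5 cycles on 69 points, sign = (−1)^{69−5} = +1.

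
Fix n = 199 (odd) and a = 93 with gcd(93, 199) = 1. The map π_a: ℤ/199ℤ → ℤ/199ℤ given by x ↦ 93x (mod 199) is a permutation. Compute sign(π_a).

-1

Trace 1: π^k(1) = [1, 93, 92, 198, 106, 107] for k=0..5.
π_93 has 34 disjoint cycles with lengths [6, 6, 6, 6, 6, 6, 6, 6, 6, 6, 6, 6, 6, 6, 6, 6, 6, 6, 6, 6, 6, 6, 6, 6, 6, 6, 6, 6, 6, 6, 6, 6, 6, 1] on {0,…,198}.
Σ(ℓ_i−1) = 199−34 = 165; sign = (−1)^165 = -1.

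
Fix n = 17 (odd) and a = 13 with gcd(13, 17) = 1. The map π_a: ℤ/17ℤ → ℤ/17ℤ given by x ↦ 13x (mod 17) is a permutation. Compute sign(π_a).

Trace 13: π^k(13) = [13, 16, 4, 1] for k=0..3.
π_13 has 5 disjoint cycles with lengths [4, 4, 4, 4, 1] on {0,…,16}.
With 5 cycles on 17 points, sign = (−1)^{17−5} = +1.

+1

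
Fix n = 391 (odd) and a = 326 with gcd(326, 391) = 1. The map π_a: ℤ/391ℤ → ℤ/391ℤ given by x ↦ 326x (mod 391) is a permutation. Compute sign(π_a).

Orbit of 303 under x↦326x: [303, 246, 41, 72, 12, 2, 261]… (length divides ord_391(326)).
The orbit structure of x ↦ 326x mod 391: 6 orbits of sizes [176, 176, 16, 11, 11, 1].
sign(π) = (−1)^{n − #cycles} = (−1)^{391−6} = (−1)^385 = -1.
Zolotarev: (326|391) = -1, matching the cycle-count sign.

-1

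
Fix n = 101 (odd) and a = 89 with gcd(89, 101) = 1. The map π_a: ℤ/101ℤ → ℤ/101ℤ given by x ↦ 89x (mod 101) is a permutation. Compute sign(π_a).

Trace 56: π^k(56) = [56, 35, 85, 91, 19, 75, 9] for k=0..6.
Decompose π into cycles: lengths [100, 1] (2 cycles, including the fixed point 0).
Σ(ℓ_i−1) = 101−2 = 99; sign = (−1)^99 = -1.

-1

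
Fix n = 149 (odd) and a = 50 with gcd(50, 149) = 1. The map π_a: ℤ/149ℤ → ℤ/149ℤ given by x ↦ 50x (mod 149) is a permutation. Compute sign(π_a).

-1

Start at x=38: 38 → 112 → 87 → 29 → 109 → 86 → 128 → … (one orbit).
Decompose π into cycles: lengths [148, 1] (2 cycles, including the fixed point 0).
n − c = 149 − 2 = 147; sign = (−1)^147 = -1.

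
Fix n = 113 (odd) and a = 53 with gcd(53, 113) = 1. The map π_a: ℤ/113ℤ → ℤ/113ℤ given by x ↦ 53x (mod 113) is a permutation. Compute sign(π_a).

Orbit of 2 under x↦53x: [2, 106, 81, 112, 60, 16, 57]… (length divides ord_113(53)).
Decompose π into cycles: lengths [28, 28, 28, 28, 1] (5 cycles, including the fixed point 0).
n − c = 113 − 5 = 108; sign = (−1)^108 = +1.
The Jacobi symbol (53|113) = +1 (Zolotarev) agrees.

+1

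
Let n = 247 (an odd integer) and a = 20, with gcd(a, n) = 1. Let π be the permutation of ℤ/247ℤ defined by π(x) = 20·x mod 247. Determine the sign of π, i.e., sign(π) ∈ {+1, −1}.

-1

Trace 210: π^k(210) = [210, 1, 20, 153, 96, 191, 115] for k=0..6.
38 cycles of lengths [12, 12, 12, 12, 12, 12, 12, 12, 12, 12, 12, 12, 12, 12, 12, 12, 12, 12, 12, 1, 1, 1, 1, 1, 1, 1, 1, 1, 1, 1, 1, 1, 1, 1, 1, 1, 1, 1].
Σ(ℓ_i−1) = 247−38 = 209; sign = (−1)^209 = -1.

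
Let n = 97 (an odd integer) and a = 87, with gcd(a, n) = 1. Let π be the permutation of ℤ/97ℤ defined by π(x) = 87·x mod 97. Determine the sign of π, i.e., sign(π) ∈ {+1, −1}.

Start at x=70: 70 → 76 → 16 → 34 → 48 → 5 → 47 → … (one orbit).
Cycle lengths of π_87 on ℤ/97ℤ: [96, 1]; 2 cycles in total.
n − c = 97 − 2 = 95; sign = (−1)^95 = -1.
Zolotarev: (87|97) = -1, matching the cycle-count sign.

-1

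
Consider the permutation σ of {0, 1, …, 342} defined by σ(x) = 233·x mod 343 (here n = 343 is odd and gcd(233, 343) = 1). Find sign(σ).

Start at x=113: 113 → 261 → 102 → 99 → 86 → 144 → 281 → … (one orbit).
Cycle lengths of π_233 on ℤ/343ℤ: [147, 147, 21, 21, 3, 3, 1]; 7 cycles in total.
343 − 7 = 336 transpositions; sign(π) = (−1)^336 = +1.
Check: (233/343) = +1 by Zolotarev.

+1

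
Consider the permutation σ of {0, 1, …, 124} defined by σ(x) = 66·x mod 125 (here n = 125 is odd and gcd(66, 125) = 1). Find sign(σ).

Orbit of 76 under x↦66x: [76, 16, 56, 71, 61, 26, 91]… (length divides ord_125(66)).
The orbit structure of x ↦ 66x mod 125: 13 orbits of sizes [25, 25, 25, 25, 5, 5, 5, 5, 1, 1, 1, 1, 1].
125 − 13 = 112 transpositions; sign(π) = (−1)^112 = +1.
The Jacobi symbol (66|125) = +1 (Zolotarev) agrees.

+1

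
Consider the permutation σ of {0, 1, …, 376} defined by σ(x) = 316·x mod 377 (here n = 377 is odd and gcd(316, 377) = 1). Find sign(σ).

Orbit of 152 under x↦316x: [152, 153, 92, 43, 16, 155, 347]… (length divides ord_377(316)).
Decompose π into cycles: lengths [84, 84, 84, 84, 28, 6, 6, 1] (8 cycles, including the fixed point 0).
Σ(ℓ_i−1) = 377−8 = 369; sign = (−1)^369 = -1.
Check: (316/377) = -1 by Zolotarev.

-1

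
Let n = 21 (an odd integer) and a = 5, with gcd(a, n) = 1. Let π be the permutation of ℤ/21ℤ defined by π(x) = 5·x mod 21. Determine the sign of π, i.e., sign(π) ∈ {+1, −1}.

Trace 5: π^k(5) = [5, 4, 20, 16, 17, 1] for k=0..5.
Decompose π into cycles: lengths [6, 6, 6, 2, 1] (5 cycles, including the fixed point 0).
21 − 5 = 16 transpositions; sign(π) = (−1)^16 = +1.

+1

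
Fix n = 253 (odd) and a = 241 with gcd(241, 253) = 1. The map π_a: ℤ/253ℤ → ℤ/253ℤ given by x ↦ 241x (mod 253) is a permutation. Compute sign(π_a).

+1

Start at x=21: 21 → 1 → 241 → 144 → 43 → 243 → 120 → … (one orbit).
Decompose π into cycles: lengths [22, 22, 22, 22, 22, 22, 22, 22, 22, 22, 22, 2, 2, 2, 2, 2, 1] (17 cycles, including the fixed point 0).
n − c = 253 − 17 = 236; sign = (−1)^236 = +1.
Check: (241/253) = +1 by Zolotarev.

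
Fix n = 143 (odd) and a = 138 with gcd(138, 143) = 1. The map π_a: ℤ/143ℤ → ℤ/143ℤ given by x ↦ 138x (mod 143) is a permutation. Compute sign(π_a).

Start at x=38: 38 → 96 → 92 → 112 → 12 → 83 → 14 → … (one orbit).
Cycle lengths of π_138 on ℤ/143ℤ: [20, 20, 20, 20, 20, 20, 10, 4, 4, 4, 1]; 11 cycles in total.
Σ(ℓ_i−1) = 143−11 = 132; sign = (−1)^132 = +1.
Check: (138/143) = +1 by Zolotarev.

+1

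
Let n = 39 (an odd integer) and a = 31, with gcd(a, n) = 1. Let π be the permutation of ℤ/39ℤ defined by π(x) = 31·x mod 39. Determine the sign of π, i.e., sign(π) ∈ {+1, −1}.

Trace 34: π^k(34) = [34, 1, 31, 25] for k=0..3.
Decompose π into cycles: lengths [4, 4, 4, 4, 4, 4, 4, 4, 4, 1, 1, 1] (12 cycles, including the fixed point 0).
n − c = 39 − 12 = 27; sign = (−1)^27 = -1.

-1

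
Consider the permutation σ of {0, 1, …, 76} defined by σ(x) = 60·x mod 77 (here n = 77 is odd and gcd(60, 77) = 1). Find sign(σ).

+1

Orbit of 15 under x↦60x: [15, 53, 23, 71, 25, 37, 64]… (length divides ord_77(60)).
The orbit structure of x ↦ 60x mod 77: 9 orbits of sizes [15, 15, 15, 15, 5, 5, 3, 3, 1].
9 cycles on 77: each ℓ→(−1)^(ℓ−1), product (−1)^68 = +1.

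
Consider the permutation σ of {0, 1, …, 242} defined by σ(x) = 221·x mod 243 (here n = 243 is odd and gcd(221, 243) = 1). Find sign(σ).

-1

Orbit of 166 under x↦221x: [166, 236, 154, 14, 178, 215, 130]… (length divides ord_243(221)).
6 cycles of lengths [162, 54, 18, 6, 2, 1].
sign(π) = (−1)^{n − #cycles} = (−1)^{243−6} = (−1)^237 = -1.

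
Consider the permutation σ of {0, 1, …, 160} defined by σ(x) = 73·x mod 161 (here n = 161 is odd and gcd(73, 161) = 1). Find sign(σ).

-1

Trace 50: π^k(50) = [50, 108, 156, 118, 81, 117, 8] for k=0..6.
π_73 has 6 disjoint cycles with lengths [66, 66, 11, 11, 6, 1] on {0,…,160}.
sign(π) = (−1)^{n − #cycles} = (−1)^{161−6} = (−1)^155 = -1.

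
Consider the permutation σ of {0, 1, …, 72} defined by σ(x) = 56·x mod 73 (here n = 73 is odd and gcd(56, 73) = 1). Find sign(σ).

Start at x=46: 46 → 21 → 8 → 10 → 49 → 43 → 72 → … (one orbit).
4 cycles of lengths [24, 24, 24, 1].
Σ(ℓ_i−1) = 73−4 = 69; sign = (−1)^69 = -1.
Via Zolotarev, sign(π_{56}) = (56|73) = -1.

-1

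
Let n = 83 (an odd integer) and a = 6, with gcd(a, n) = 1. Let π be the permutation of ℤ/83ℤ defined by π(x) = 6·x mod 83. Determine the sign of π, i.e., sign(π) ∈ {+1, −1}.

Orbit of 41 under x↦6x: [41, 80, 65, 58, 16, 13, 78]… (length divides ord_83(6)).
Cycle lengths of π_6 on ℤ/83ℤ: [82, 1]; 2 cycles in total.
sign(π) = (−1)^{n − #cycles} = (−1)^{83−2} = (−1)^81 = -1.
Zolotarev: (6|83) = -1, matching the cycle-count sign.

-1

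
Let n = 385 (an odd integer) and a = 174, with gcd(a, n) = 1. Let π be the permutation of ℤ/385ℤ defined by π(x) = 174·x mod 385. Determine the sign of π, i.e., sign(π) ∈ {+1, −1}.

Start at x=279: 279 → 36 → 104 → 1 → 174 → 246 → 69 → … (one orbit).
The orbit structure of x ↦ 174x mod 385: 54 orbits of sizes [10, 10, 10, 10, 10, 10, 10, 10, 10, 10, 10, 10, 10, 10, 10, 10, 10, 10, 10, 10, 10, 10, 10, 10, 10, 10, 10, 10, 10, 10, 10, 10, 10, 10, 5, 5, 2, 2, 2, 2, 2, 2, 2, 2, 2, 2, 2, 2, 2, 2, 2, 2, 2, 1].
Σ(ℓ_i−1) = 385−54 = 331; sign = (−1)^331 = -1.

-1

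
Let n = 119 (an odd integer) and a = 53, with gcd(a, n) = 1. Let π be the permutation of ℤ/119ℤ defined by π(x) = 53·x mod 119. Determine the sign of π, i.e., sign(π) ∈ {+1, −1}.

Orbit of 4 under x↦53x: [4, 93, 50, 32, 30, 43, 18]… (length divides ord_119(53)).
Decompose π into cycles: lengths [24, 24, 24, 24, 8, 8, 3, 3, 1] (9 cycles, including the fixed point 0).
Σ(ℓ_i−1) = 119−9 = 110; sign = (−1)^110 = +1.
Check: (53/119) = +1 by Zolotarev.

+1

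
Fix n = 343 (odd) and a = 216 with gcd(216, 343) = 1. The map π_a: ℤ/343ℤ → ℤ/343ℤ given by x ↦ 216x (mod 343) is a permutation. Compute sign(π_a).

Trace 139: π^k(139) = [139, 183, 83, 92, 321, 50, 167] for k=0..6.
Cycle lengths of π_216 on ℤ/343ℤ: [98, 98, 98, 14, 14, 14, 2, 2, 2, 1]; 10 cycles in total.
Σ(ℓ_i−1) = 343−10 = 333; sign = (−1)^333 = -1.

-1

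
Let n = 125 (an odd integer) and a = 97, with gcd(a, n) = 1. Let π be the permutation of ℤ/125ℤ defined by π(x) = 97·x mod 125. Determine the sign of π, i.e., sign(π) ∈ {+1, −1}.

-1

Start at x=8: 8 → 26 → 22 → 9 → 123 → 56 → 57 → … (one orbit).
The orbit structure of x ↦ 97x mod 125: 4 orbits of sizes [100, 20, 4, 1].
With 4 cycles on 125 points, sign = (−1)^{125−4} = -1.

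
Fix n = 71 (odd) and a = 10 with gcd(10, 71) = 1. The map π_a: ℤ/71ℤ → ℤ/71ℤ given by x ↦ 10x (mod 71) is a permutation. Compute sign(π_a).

+1

Start at x=25: 25 → 37 → 15 → 8 → 9 → 19 → 48 → … (one orbit).
Decompose π into cycles: lengths [35, 35, 1] (3 cycles, including the fixed point 0).
With 3 cycles on 71 points, sign = (−1)^{71−3} = +1.
Zolotarev: (10|71) = +1, matching the cycle-count sign.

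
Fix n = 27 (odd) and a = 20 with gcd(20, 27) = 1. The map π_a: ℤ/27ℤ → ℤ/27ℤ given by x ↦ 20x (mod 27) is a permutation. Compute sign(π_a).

Start at x=11: 11 → 4 → 26 → 7 → 5 → 19 → 2 → … (one orbit).
Cycle type of π: 18 + 6 + 2 + 1; total 4 cycles.
sign(π) = (−1)^{n − #cycles} = (−1)^{27−4} = (−1)^23 = -1.
(20|27)_J = -1 (Zolotarev's lemma cross-check).

-1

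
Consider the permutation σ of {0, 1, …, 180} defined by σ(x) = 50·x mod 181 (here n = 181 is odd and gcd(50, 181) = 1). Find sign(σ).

-1

Trace 146: π^k(146) = [146, 60, 104, 132, 84, 37, 40] for k=0..6.
Cycle lengths of π_50 on ℤ/181ℤ: [180, 1]; 2 cycles in total.
With 2 cycles on 181 points, sign = (−1)^{181−2} = -1.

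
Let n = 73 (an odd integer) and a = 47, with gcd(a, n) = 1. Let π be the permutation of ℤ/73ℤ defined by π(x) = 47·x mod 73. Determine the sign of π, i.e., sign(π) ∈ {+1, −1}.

Trace 62: π^k(62) = [62, 67, 10, 32, 44, 24, 33] for k=0..6.
Cycle type of π: 72 + 1; total 2 cycles.
Σ(ℓ_i−1) = 73−2 = 71; sign = (−1)^71 = -1.

-1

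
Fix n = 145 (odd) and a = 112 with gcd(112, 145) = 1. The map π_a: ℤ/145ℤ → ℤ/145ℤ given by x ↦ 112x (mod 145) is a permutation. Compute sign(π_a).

-1

Start at x=54: 54 → 103 → 81 → 82 → 49 → 123 → 1 → … (one orbit).
10 cycles of lengths [28, 28, 28, 28, 7, 7, 7, 7, 4, 1].
n − c = 145 − 10 = 135; sign = (−1)^135 = -1.
Via Zolotarev, sign(π_{112}) = (112|145) = -1.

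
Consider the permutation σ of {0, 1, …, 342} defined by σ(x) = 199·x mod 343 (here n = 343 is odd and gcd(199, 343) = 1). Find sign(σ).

Orbit of 167 under x↦199x: [167, 305, 327, 246, 248, 303, 272]… (length divides ord_343(199)).
Cycle lengths of π_199 on ℤ/343ℤ: [294, 42, 6, 1]; 4 cycles in total.
Σ(ℓ_i−1) = 343−4 = 339; sign = (−1)^339 = -1.

-1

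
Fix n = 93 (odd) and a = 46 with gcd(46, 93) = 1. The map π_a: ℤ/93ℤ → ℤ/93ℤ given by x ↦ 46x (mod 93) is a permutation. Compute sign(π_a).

-1

Trace 46: π^k(46) = [46, 70, 58, 64, 61, 16, 85] for k=0..6.
π_46 has 12 disjoint cycles with lengths [10, 10, 10, 10, 10, 10, 10, 10, 10, 1, 1, 1] on {0,…,92}.
With 12 cycles on 93 points, sign = (−1)^{93−12} = -1.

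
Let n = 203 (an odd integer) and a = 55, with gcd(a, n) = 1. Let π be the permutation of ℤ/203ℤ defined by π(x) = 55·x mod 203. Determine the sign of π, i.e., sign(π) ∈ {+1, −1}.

Orbit of 120 under x↦55x: [120, 104, 36, 153, 92, 188, 190]… (length divides ord_203(55)).
11 cycles of lengths [28, 28, 28, 28, 28, 28, 28, 2, 2, 2, 1].
sign(π) = (−1)^{n − #cycles} = (−1)^{203−11} = (−1)^192 = +1.

+1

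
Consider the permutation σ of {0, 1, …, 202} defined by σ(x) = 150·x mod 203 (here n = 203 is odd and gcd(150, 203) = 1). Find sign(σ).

-1

Orbit of 16 under x↦150x: [16, 167, 81, 173, 169, 178, 107]… (length divides ord_203(150)).
Cycle type of π: 42×4 + 14×2 + 6 + 1; total 8 cycles.
8 cycles on 203: each ℓ→(−1)^(ℓ−1), product (−1)^195 = -1.
Check: (150/203) = -1 by Zolotarev.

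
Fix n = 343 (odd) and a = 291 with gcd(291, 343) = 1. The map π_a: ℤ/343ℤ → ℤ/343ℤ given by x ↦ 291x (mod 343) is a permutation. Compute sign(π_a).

Trace 148: π^k(148) = [148, 193, 254, 169, 130, 100, 288] for k=0..6.
7 cycles of lengths [147, 147, 21, 21, 3, 3, 1].
sign(π) = (−1)^{n − #cycles} = (−1)^{343−7} = (−1)^336 = +1.

+1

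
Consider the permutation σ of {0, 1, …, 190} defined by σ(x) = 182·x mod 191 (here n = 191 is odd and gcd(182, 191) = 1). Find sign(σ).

Orbit of 89 under x↦182x: [89, 154, 142, 59, 42, 4, 155]… (length divides ord_191(182)).
2 cycles of lengths [190, 1].
sign(π) = (−1)^{n − #cycles} = (−1)^{191−2} = (−1)^189 = -1.
Via Zolotarev, sign(π_{182}) = (182|191) = -1.

-1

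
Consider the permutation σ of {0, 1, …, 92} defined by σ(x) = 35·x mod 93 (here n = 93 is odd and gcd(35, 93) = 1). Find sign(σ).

Trace 1: π^k(1) = [1, 35, 16, 2, 70, 32, 4] for k=0..6.
π_35 has 14 disjoint cycles with lengths [10, 10, 10, 10, 10, 10, 5, 5, 5, 5, 5, 5, 2, 1] on {0,…,92}.
14 cycles on 93: each ℓ→(−1)^(ℓ−1), product (−1)^79 = -1.

-1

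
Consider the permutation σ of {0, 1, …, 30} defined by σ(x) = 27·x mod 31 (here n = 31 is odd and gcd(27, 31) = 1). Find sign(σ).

-1

Trace 29: π^k(29) = [29, 8, 30, 4, 15, 2, 23] for k=0..6.
Cycle type of π: 10×3 + 1; total 4 cycles.
31 − 4 = 27 transpositions; sign(π) = (−1)^27 = -1.
Zolotarev: (27|31) = -1, matching the cycle-count sign.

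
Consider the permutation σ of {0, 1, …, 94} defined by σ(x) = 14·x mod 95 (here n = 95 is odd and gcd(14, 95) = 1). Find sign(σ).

Start at x=59: 59 → 66 → 69 → 16 → 34 → 1 → 14 → … (one orbit).
Decompose π into cycles: lengths [18, 18, 18, 18, 18, 2, 2, 1] (8 cycles, including the fixed point 0).
Σ(ℓ_i−1) = 95−8 = 87; sign = (−1)^87 = -1.

-1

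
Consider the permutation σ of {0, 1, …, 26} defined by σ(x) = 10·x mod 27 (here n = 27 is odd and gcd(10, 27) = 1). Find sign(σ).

Orbit of 1 under x↦10x: [1, 10, 19]… (length divides ord_27(10)).
Cycle type of π: 3×6 + 1×9; total 15 cycles.
sign(π) = (−1)^{n − #cycles} = (−1)^{27−15} = (−1)^12 = +1.
The Jacobi symbol (10|27) = +1 (Zolotarev) agrees.

+1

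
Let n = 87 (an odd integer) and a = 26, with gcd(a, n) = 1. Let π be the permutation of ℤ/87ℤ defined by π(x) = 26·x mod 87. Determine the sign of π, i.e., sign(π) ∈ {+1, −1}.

Start at x=28: 28 → 32 → 49 → 56 → 64 → 11 → 25 → … (one orbit).
5 cycles of lengths [28, 28, 28, 2, 1].
sign(π) = (−1)^{n − #cycles} = (−1)^{87−5} = (−1)^82 = +1.
Check: (26/87) = +1 by Zolotarev.

+1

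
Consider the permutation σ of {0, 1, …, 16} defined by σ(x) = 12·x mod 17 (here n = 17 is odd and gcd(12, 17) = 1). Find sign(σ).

-1

Start at x=15: 15 → 10 → 1 → 12 → 8 → 11 → 13 → … (one orbit).
Cycle type of π: 16 + 1; total 2 cycles.
Σ(ℓ_i−1) = 17−2 = 15; sign = (−1)^15 = -1.
Zolotarev: (12|17) = -1, matching the cycle-count sign.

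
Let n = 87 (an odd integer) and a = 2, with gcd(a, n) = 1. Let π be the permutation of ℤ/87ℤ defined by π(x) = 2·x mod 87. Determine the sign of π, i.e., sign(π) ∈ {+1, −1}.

Orbit of 25 under x↦2x: [25, 50, 13, 26, 52, 17, 34]… (length divides ord_87(2)).
The orbit structure of x ↦ 2x mod 87: 5 orbits of sizes [28, 28, 28, 2, 1].
5 cycles on 87: each ℓ→(−1)^(ℓ−1), product (−1)^82 = +1.
Check: (2/87) = +1 by Zolotarev.

+1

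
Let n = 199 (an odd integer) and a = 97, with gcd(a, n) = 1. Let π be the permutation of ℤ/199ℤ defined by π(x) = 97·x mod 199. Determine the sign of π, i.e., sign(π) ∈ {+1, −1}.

-1

Orbit of 142 under x↦97x: [142, 43, 191, 20, 149, 125, 185]… (length divides ord_199(97)).
π_97 has 2 disjoint cycles with lengths [198, 1] on {0,…,198}.
Σ(ℓ_i−1) = 199−2 = 197; sign = (−1)^197 = -1.
Via Zolotarev, sign(π_{97}) = (97|199) = -1.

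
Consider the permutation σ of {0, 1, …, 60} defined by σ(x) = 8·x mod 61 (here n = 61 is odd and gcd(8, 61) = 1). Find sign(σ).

-1

Start at x=24: 24 → 9 → 11 → 27 → 33 → 20 → 38 → … (one orbit).
Cycle type of π: 20×3 + 1; total 4 cycles.
With 4 cycles on 61 points, sign = (−1)^{61−4} = -1.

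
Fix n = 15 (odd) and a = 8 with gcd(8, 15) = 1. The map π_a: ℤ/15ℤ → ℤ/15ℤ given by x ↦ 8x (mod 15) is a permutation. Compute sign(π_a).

Trace 4: π^k(4) = [4, 2, 1, 8] for k=0..3.
The orbit structure of x ↦ 8x mod 15: 5 orbits of sizes [4, 4, 4, 2, 1].
15 − 5 = 10 transpositions; sign(π) = (−1)^10 = +1.

+1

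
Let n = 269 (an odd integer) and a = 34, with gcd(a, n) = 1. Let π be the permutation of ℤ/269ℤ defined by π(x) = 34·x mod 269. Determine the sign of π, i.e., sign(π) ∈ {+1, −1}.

+1

Start at x=138: 138 → 119 → 11 → 105 → 73 → 61 → 191 → … (one orbit).
The orbit structure of x ↦ 34x mod 269: 3 orbits of sizes [134, 134, 1].
sign(π) = (−1)^{n − #cycles} = (−1)^{269−3} = (−1)^266 = +1.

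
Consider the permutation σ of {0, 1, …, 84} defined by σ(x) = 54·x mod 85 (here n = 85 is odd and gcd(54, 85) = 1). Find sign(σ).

-1

Trace 24: π^k(24) = [24, 21, 29, 36, 74, 1, 54] for k=0..6.
Cycle type of π: 16×5 + 2×2 + 1; total 8 cycles.
8 cycles on 85: each ℓ→(−1)^(ℓ−1), product (−1)^77 = -1.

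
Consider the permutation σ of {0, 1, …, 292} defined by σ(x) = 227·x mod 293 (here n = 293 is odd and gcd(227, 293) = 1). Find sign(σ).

-1

Orbit of 51 under x↦227x: [51, 150, 62, 10, 219, 196, 249]… (length divides ord_293(227)).
2 cycles of lengths [292, 1].
Σ(ℓ_i−1) = 293−2 = 291; sign = (−1)^291 = -1.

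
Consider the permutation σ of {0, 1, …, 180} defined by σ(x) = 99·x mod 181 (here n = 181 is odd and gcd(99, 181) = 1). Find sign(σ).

Trace 64: π^k(64) = [64, 1, 99, 27, 139, 5, 133] for k=0..6.
7 cycles of lengths [30, 30, 30, 30, 30, 30, 1].
sign(π) = (−1)^{n − #cycles} = (−1)^{181−7} = (−1)^174 = +1.

+1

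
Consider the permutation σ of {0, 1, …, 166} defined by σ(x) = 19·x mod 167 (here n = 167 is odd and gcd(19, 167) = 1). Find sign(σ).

Start at x=65: 65 → 66 → 85 → 112 → 124 → 18 → 8 → … (one orbit).
Cycle lengths of π_19 on ℤ/167ℤ: [83, 83, 1]; 3 cycles in total.
3 cycles on 167: each ℓ→(−1)^(ℓ−1), product (−1)^164 = +1.
(19|167)_J = +1 (Zolotarev's lemma cross-check).

+1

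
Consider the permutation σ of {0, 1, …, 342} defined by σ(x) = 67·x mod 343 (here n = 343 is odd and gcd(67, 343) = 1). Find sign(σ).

+1

Trace 246: π^k(246) = [246, 18, 177, 197, 165, 79, 148] for k=0..6.
Cycle lengths of π_67 on ℤ/343ℤ: [21, 21, 21, 21, 21, 21, 21, 21, 21, 21, 21, 21, 21, 21, 3, 3, 3, 3, 3, 3, 3, 3, 3, 3, 3, 3, 3, 3, 3, 3, 1]; 31 cycles in total.
343 − 31 = 312 transpositions; sign(π) = (−1)^312 = +1.
(67|343)_J = +1 (Zolotarev's lemma cross-check).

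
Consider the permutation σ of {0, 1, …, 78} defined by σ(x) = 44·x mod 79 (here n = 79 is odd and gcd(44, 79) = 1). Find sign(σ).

Trace 40: π^k(40) = [40, 22, 20, 11, 10, 45, 5] for k=0..6.
The orbit structure of x ↦ 44x mod 79: 3 orbits of sizes [39, 39, 1].
With 3 cycles on 79 points, sign = (−1)^{79−3} = +1.

+1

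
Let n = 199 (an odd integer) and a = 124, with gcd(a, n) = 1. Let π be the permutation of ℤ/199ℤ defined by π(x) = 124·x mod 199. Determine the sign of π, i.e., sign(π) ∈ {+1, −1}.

+1

Start at x=151: 151 → 18 → 43 → 158 → 90 → 16 → 193 → … (one orbit).
3 cycles of lengths [99, 99, 1].
n − c = 199 − 3 = 196; sign = (−1)^196 = +1.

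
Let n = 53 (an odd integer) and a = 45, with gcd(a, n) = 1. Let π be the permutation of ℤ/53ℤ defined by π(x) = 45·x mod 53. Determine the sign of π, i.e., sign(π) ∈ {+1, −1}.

-1

Start at x=39: 39 → 6 → 5 → 13 → 2 → 37 → 22 → … (one orbit).
Cycle lengths of π_45 on ℤ/53ℤ: [52, 1]; 2 cycles in total.
sign(π) = (−1)^{n − #cycles} = (−1)^{53−2} = (−1)^51 = -1.
(45|53)_J = -1 (Zolotarev's lemma cross-check).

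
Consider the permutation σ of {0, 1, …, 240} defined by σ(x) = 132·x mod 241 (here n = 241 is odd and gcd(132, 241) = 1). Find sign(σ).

-1

Orbit of 89 under x↦132x: [89, 180, 142, 187, 102, 209, 114]… (length divides ord_241(132)).
The orbit structure of x ↦ 132x mod 241: 2 orbits of sizes [240, 1].
241 − 2 = 239 transpositions; sign(π) = (−1)^239 = -1.
(132|241)_J = -1 (Zolotarev's lemma cross-check).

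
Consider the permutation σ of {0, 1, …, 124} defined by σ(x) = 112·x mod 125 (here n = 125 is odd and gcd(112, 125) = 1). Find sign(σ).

-1

Orbit of 123 under x↦112x: [123, 26, 37, 19, 3, 86, 7]… (length divides ord_125(112)).
Cycle lengths of π_112 on ℤ/125ℤ: [100, 20, 4, 1]; 4 cycles in total.
Σ(ℓ_i−1) = 125−4 = 121; sign = (−1)^121 = -1.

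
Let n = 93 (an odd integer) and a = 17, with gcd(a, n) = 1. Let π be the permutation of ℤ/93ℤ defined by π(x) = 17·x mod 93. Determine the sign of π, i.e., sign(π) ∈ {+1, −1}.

Orbit of 29 under x↦17x: [29, 28, 11, 1, 17, 10, 77]… (length divides ord_93(17)).
The orbit structure of x ↦ 17x mod 93: 5 orbits of sizes [30, 30, 30, 2, 1].
5 cycles on 93: each ℓ→(−1)^(ℓ−1), product (−1)^88 = +1.
Via Zolotarev, sign(π_{17}) = (17|93) = +1.

+1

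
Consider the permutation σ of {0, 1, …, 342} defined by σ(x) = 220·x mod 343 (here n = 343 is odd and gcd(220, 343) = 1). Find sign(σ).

-1

Start at x=127: 127 → 157 → 240 → 321 → 305 → 215 → 309 → … (one orbit).
4 cycles of lengths [294, 42, 6, 1].
Σ(ℓ_i−1) = 343−4 = 339; sign = (−1)^339 = -1.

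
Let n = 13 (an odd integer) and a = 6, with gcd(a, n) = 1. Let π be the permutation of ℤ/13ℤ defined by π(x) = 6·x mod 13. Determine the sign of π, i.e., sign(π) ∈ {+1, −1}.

-1

Orbit of 8 under x↦6x: [8, 9, 2, 12, 7, 3, 5]… (length divides ord_13(6)).
Cycle lengths of π_6 on ℤ/13ℤ: [12, 1]; 2 cycles in total.
13 − 2 = 11 transpositions; sign(π) = (−1)^11 = -1.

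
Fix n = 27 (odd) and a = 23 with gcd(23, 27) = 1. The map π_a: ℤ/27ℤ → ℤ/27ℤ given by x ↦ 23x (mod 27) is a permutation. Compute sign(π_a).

-1

Start at x=23: 23 → 16 → 17 → 13 → 2 → 19 → 5 → … (one orbit).
π_23 has 4 disjoint cycles with lengths [18, 6, 2, 1] on {0,…,26}.
sign(π) = (−1)^{n − #cycles} = (−1)^{27−4} = (−1)^23 = -1.
(23|27)_J = -1 (Zolotarev's lemma cross-check).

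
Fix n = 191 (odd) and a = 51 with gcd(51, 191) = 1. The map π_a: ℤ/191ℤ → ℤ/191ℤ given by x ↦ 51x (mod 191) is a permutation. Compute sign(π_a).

Start at x=100: 100 → 134 → 149 → 150 → 10 → 128 → 34 → … (one orbit).
Decompose π into cycles: lengths [95, 95, 1] (3 cycles, including the fixed point 0).
sign(π) = (−1)^{n − #cycles} = (−1)^{191−3} = (−1)^188 = +1.
Check: (51/191) = +1 by Zolotarev.

+1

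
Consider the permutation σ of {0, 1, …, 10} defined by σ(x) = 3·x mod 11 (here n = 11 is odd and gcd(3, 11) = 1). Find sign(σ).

Orbit of 1 under x↦3x: [1, 3, 9, 5, 4]… (length divides ord_11(3)).
π_3 has 3 disjoint cycles with lengths [5, 5, 1] on {0,…,10}.
11 − 3 = 8 transpositions; sign(π) = (−1)^8 = +1.

+1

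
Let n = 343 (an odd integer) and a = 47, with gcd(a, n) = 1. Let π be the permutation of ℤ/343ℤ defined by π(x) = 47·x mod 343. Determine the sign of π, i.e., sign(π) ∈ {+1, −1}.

-1

Trace 304: π^k(304) = [304, 225, 285, 18, 160, 317, 150] for k=0..6.
π_47 has 4 disjoint cycles with lengths [294, 42, 6, 1] on {0,…,342}.
4 cycles on 343: each ℓ→(−1)^(ℓ−1), product (−1)^339 = -1.
Check: (47/343) = -1 by Zolotarev.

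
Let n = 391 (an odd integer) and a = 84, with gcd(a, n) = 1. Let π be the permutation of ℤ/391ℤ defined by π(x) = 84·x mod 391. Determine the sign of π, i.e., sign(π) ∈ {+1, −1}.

-1

Orbit of 356 under x↦84x: [356, 188, 152, 256, 390, 307, 373]… (length divides ord_391(84)).
26 cycles of lengths [22, 22, 22, 22, 22, 22, 22, 22, 22, 22, 22, 22, 22, 22, 22, 22, 22, 2, 2, 2, 2, 2, 2, 2, 2, 1].
26 cycles on 391: each ℓ→(−1)^(ℓ−1), product (−1)^365 = -1.
Via Zolotarev, sign(π_{84}) = (84|391) = -1.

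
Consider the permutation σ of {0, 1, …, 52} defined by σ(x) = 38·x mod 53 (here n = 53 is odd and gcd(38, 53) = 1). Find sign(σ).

+1

Start at x=15: 15 → 40 → 36 → 43 → 44 → 29 → 42 → … (one orbit).
Cycle lengths of π_38 on ℤ/53ℤ: [26, 26, 1]; 3 cycles in total.
sign(π) = (−1)^{n − #cycles} = (−1)^{53−3} = (−1)^50 = +1.
Via Zolotarev, sign(π_{38}) = (38|53) = +1.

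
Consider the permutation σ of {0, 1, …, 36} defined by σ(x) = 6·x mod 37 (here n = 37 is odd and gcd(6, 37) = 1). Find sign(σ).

-1

Trace 6: π^k(6) = [6, 36, 31, 1] for k=0..3.
π_6 has 10 disjoint cycles with lengths [4, 4, 4, 4, 4, 4, 4, 4, 4, 1] on {0,…,36}.
n − c = 37 − 10 = 27; sign = (−1)^27 = -1.
Via Zolotarev, sign(π_{6}) = (6|37) = -1.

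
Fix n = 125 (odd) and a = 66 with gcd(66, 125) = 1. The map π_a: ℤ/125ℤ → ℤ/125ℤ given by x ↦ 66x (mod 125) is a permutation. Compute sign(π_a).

Start at x=81: 81 → 96 → 86 → 51 → 116 → 31 → 46 → … (one orbit).
Decompose π into cycles: lengths [25, 25, 25, 25, 5, 5, 5, 5, 1, 1, 1, 1, 1] (13 cycles, including the fixed point 0).
sign(π) = (−1)^{n − #cycles} = (−1)^{125−13} = (−1)^112 = +1.
Via Zolotarev, sign(π_{66}) = (66|125) = +1.

+1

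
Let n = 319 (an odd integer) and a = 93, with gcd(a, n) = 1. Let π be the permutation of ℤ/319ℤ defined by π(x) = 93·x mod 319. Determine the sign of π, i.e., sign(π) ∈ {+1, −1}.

Orbit of 49 under x↦93x: [49, 91, 169, 86, 23, 225, 190]… (length divides ord_319(93)).
π_93 has 9 disjoint cycles with lengths [70, 70, 70, 70, 14, 14, 5, 5, 1] on {0,…,318}.
n − c = 319 − 9 = 310; sign = (−1)^310 = +1.
The Jacobi symbol (93|319) = +1 (Zolotarev) agrees.

+1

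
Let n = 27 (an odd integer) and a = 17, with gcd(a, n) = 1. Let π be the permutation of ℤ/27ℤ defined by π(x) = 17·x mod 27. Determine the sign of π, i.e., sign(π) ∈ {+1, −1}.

-1

Trace 8: π^k(8) = [8, 1, 17, 19, 26, 10] for k=0..5.
π_17 has 8 disjoint cycles with lengths [6, 6, 6, 2, 2, 2, 2, 1] on {0,…,26}.
27 − 8 = 19 transpositions; sign(π) = (−1)^19 = -1.
(17|27)_J = -1 (Zolotarev's lemma cross-check).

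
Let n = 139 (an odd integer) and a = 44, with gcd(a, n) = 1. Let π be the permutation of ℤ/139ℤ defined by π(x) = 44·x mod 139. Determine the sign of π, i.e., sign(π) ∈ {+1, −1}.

+1

Trace 64: π^k(64) = [64, 36, 55, 57, 6, 125, 79] for k=0..6.
Cycle lengths of π_44 on ℤ/139ℤ: [23, 23, 23, 23, 23, 23, 1]; 7 cycles in total.
With 7 cycles on 139 points, sign = (−1)^{139−7} = +1.
(44|139)_J = +1 (Zolotarev's lemma cross-check).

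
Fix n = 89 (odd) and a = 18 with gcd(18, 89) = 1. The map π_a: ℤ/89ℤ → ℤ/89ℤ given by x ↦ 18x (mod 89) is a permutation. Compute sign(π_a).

+1

Start at x=20: 20 → 4 → 72 → 50 → 10 → 2 → 36 → … (one orbit).
The orbit structure of x ↦ 18x mod 89: 3 orbits of sizes [44, 44, 1].
With 3 cycles on 89 points, sign = (−1)^{89−3} = +1.
The Jacobi symbol (18|89) = +1 (Zolotarev) agrees.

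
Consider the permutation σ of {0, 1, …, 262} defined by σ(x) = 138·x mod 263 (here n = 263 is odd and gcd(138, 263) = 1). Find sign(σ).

+1

Orbit of 147 under x↦138x: [147, 35, 96, 98, 111, 64, 153]… (length divides ord_263(138)).
Cycle lengths of π_138 on ℤ/263ℤ: [131, 131, 1]; 3 cycles in total.
Σ(ℓ_i−1) = 263−3 = 260; sign = (−1)^260 = +1.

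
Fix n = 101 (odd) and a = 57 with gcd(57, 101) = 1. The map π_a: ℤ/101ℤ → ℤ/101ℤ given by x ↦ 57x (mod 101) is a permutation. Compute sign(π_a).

-1

Trace 84: π^k(84) = [84, 41, 14, 91, 36, 32, 6] for k=0..6.
π_57 has 6 disjoint cycles with lengths [20, 20, 20, 20, 20, 1] on {0,…,100}.
6 cycles on 101: each ℓ→(−1)^(ℓ−1), product (−1)^95 = -1.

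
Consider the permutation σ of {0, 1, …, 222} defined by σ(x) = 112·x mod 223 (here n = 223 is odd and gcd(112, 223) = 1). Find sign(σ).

Start at x=56: 56 → 28 → 14 → 7 → 115 → 169 → 196 → … (one orbit).
Decompose π into cycles: lengths [37, 37, 37, 37, 37, 37, 1] (7 cycles, including the fixed point 0).
With 7 cycles on 223 points, sign = (−1)^{223−7} = +1.
(112|223)_J = +1 (Zolotarev's lemma cross-check).

+1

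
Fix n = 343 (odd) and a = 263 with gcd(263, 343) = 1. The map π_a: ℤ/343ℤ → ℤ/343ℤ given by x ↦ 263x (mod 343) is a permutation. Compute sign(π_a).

Start at x=18: 18 → 275 → 295 → 67 → 128 → 50 → 116 → … (one orbit).
π_263 has 31 disjoint cycles with lengths [21, 21, 21, 21, 21, 21, 21, 21, 21, 21, 21, 21, 21, 21, 3, 3, 3, 3, 3, 3, 3, 3, 3, 3, 3, 3, 3, 3, 3, 3, 1] on {0,…,342}.
343 − 31 = 312 transpositions; sign(π) = (−1)^312 = +1.
(263|343)_J = +1 (Zolotarev's lemma cross-check).

+1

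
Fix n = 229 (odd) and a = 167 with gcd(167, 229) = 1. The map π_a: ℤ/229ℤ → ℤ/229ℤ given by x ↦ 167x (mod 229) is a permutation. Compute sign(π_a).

Orbit of 19 under x↦167x: [19, 196, 214, 14, 48, 1, 167]… (length divides ord_229(167)).
5 cycles of lengths [57, 57, 57, 57, 1].
With 5 cycles on 229 points, sign = (−1)^{229−5} = +1.
Via Zolotarev, sign(π_{167}) = (167|229) = +1.

+1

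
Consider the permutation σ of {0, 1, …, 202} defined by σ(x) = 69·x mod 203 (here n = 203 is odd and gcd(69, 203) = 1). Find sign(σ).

Trace 153: π^k(153) = [153, 1, 69, 92, 55, 141, 188] for k=0..6.
π_69 has 11 disjoint cycles with lengths [28, 28, 28, 28, 28, 28, 28, 2, 2, 2, 1] on {0,…,202}.
203 − 11 = 192 transpositions; sign(π) = (−1)^192 = +1.
Via Zolotarev, sign(π_{69}) = (69|203) = +1.

+1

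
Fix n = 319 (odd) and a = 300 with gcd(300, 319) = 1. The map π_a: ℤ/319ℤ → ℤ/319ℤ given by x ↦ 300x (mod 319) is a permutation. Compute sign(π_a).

Orbit of 108 under x↦300x: [108, 181, 70, 265, 69, 284, 27]… (length divides ord_319(300)).
Cycle type of π: 140×2 + 28 + 5×2 + 1; total 6 cycles.
sign(π) = (−1)^{n − #cycles} = (−1)^{319−6} = (−1)^313 = -1.

-1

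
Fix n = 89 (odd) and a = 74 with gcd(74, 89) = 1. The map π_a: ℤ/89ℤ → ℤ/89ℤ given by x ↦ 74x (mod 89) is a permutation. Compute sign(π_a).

-1

Trace 15: π^k(15) = [15, 42, 82, 16, 27, 40, 23] for k=0..6.
Cycle type of π: 88 + 1; total 2 cycles.
With 2 cycles on 89 points, sign = (−1)^{89−2} = -1.
The Jacobi symbol (74|89) = -1 (Zolotarev) agrees.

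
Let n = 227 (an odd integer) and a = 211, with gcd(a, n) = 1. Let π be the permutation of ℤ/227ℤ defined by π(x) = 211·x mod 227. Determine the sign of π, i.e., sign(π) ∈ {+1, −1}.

-1

Orbit of 71 under x↦211x: [71, 226, 16, 198, 10, 67, 63]… (length divides ord_227(211)).
The orbit structure of x ↦ 211x mod 227: 2 orbits of sizes [226, 1].
sign(π) = (−1)^{n − #cycles} = (−1)^{227−2} = (−1)^225 = -1.
The Jacobi symbol (211|227) = -1 (Zolotarev) agrees.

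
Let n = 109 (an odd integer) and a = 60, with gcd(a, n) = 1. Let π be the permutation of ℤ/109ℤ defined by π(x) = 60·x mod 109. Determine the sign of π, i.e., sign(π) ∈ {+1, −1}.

+1

Trace 36: π^k(36) = [36, 89, 108, 49, 106, 38, 100] for k=0..6.
Cycle type of π: 54×2 + 1; total 3 cycles.
With 3 cycles on 109 points, sign = (−1)^{109−3} = +1.
Via Zolotarev, sign(π_{60}) = (60|109) = +1.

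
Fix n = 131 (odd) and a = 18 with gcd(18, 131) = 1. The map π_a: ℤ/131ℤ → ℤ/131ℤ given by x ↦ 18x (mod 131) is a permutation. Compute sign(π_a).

-1

Start at x=79: 79 → 112 → 51 → 1 → 18 → 62 → 68 → … (one orbit).
Decompose π into cycles: lengths [26, 26, 26, 26, 26, 1] (6 cycles, including the fixed point 0).
With 6 cycles on 131 points, sign = (−1)^{131−6} = -1.
Check: (18/131) = -1 by Zolotarev.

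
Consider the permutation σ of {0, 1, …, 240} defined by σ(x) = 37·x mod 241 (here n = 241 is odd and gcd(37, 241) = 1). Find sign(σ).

Trace 104: π^k(104) = [104, 233, 186, 134, 138, 45, 219] for k=0..6.
The orbit structure of x ↦ 37x mod 241: 2 orbits of sizes [240, 1].
sign(π) = (−1)^{n − #cycles} = (−1)^{241−2} = (−1)^239 = -1.

-1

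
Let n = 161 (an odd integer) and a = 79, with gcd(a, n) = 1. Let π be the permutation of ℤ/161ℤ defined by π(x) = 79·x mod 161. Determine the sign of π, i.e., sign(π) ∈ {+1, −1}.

-1

Trace 81: π^k(81) = [81, 120, 142, 109, 78, 44, 95] for k=0..6.
Cycle type of π: 66×2 + 22 + 3×2 + 1; total 6 cycles.
With 6 cycles on 161 points, sign = (−1)^{161−6} = -1.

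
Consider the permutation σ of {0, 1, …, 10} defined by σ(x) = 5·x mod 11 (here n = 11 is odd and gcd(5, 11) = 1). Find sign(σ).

+1

Trace 9: π^k(9) = [9, 1, 5, 3, 4] for k=0..4.
The orbit structure of x ↦ 5x mod 11: 3 orbits of sizes [5, 5, 1].
With 3 cycles on 11 points, sign = (−1)^{11−3} = +1.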